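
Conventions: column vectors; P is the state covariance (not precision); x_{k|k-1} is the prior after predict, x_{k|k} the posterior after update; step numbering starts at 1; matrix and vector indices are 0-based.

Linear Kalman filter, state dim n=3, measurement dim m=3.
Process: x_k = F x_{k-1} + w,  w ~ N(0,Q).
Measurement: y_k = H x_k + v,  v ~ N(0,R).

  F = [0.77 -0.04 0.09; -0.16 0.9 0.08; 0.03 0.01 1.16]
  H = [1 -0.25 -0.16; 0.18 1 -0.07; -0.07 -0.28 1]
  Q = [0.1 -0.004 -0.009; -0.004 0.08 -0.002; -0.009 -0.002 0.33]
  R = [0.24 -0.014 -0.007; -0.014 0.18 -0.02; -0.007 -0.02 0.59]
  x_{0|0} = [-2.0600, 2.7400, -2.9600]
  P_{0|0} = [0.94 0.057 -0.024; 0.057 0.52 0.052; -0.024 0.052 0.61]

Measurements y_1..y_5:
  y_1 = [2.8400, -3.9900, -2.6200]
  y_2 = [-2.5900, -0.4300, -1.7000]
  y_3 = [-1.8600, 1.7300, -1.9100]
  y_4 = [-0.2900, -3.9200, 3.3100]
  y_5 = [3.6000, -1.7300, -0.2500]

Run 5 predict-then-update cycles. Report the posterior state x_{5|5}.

step 1: x^-=[-1.9622, 2.5588, -3.4680]  P^-=[0.6559 -0.0914 0.0527; -0.0914 0.5209 0.1150; 0.0527 0.1150 1.1513]  S=[0.9959 -0.1221 -0.1470; -0.1221 0.6774 -0.1167; -0.1470 -0.1167 1.7100]  K=[0.7084 0.1775 0.0919; -0.1509 0.7092 0.0211; -0.0425 0.1709 0.6603]  nu=[4.8870, -6.4384, 1.4271]  x^+=[0.4881, -2.7143, -3.8335]  P^+=[0.1740 -0.0072 0.0559; -0.0072 0.1332 0.0361; 0.0559 0.0361 0.4005]
step 2: x^-=[0.1394, -2.8276, -4.4593]  P^-=[0.2146 -0.0270 0.0852; -0.0270 0.2007 0.0628; 0.0852 0.0628 0.8738]  S=[0.4807 -0.0589 -0.0675; -0.0589 0.3713 -0.0570; -0.0675 -0.0570 1.4324]  K=[0.4554 0.0998 0.0797; -0.1172 0.5002 0.0203; -0.0467 0.1300 0.5965]  nu=[-4.1498, 2.0604, 1.9773]  x^+=[-1.3873, -1.2702, -2.8182]  P^+=[0.1132 -0.0070 0.0478; -0.0070 0.0946 0.0288; 0.0478 0.0288 0.3611]
step 3: x^-=[-1.2710, -1.1467, -3.3234]  P^-=[0.1771 -0.0192 0.0727; -0.0192 0.1667 0.0530; 0.0727 0.0530 0.8200]  S=[0.4390 -0.0477 -0.0712; -0.0477 0.3404 -0.0566; -0.0712 -0.0566 1.3833]  K=[0.4094 0.0917 0.0723; -0.1052 0.4573 0.0188; -0.0569 0.1139 0.5801]  nu=[-1.4074, 2.8729, 1.0033]  x^+=[-1.5112, 0.3339, -2.3342]  P^+=[0.1019 -0.0060 0.0434; -0.0060 0.0863 0.0264; 0.0434 0.0264 0.3508]
step 4: x^-=[-1.3871, 0.3556, -2.7496]  P^-=[0.1696 -0.0172 0.0676; -0.0172 0.1592 0.0504; 0.0676 0.0504 0.8058]  S=[0.4312 -0.0445 -0.0741; -0.0445 0.3337 -0.0572; -0.0741 -0.0572 1.3708]  K=[0.3996 0.0910 0.0696; -0.1016 0.4468 0.0182; -0.0613 0.1088 0.5753]  nu=[0.7460, -4.2184, 6.0621]  x^+=[-1.0510, -1.4944, 0.2335]  P^+=[0.0994 -0.0056 0.0418; -0.0056 0.0843 0.0258; 0.0418 0.0258 0.3478]
step 5: x^-=[-0.7285, -1.1581, 0.2244]  P^-=[0.1679 -0.0167 0.0658; -0.0167 0.1573 0.0497; 0.0658 0.0497 0.8017]  S=[0.4295 -0.0437 -0.0752; -0.0437 0.3320 -0.0575; -0.0752 -0.0575 1.3671]  K=[0.3973 0.0909 0.0687; -0.1006 0.4441 0.0181; -0.0628 0.1073 0.5739]  nu=[4.0748, -0.4251, -0.8496]  x^+=[0.7936, -1.7723, -0.5648]  P^+=[0.0988 -0.0055 0.0413; -0.0055 0.0838 0.0256; 0.0413 0.0256 0.3469]

x_post = [0.7936, -1.7723, -0.5648]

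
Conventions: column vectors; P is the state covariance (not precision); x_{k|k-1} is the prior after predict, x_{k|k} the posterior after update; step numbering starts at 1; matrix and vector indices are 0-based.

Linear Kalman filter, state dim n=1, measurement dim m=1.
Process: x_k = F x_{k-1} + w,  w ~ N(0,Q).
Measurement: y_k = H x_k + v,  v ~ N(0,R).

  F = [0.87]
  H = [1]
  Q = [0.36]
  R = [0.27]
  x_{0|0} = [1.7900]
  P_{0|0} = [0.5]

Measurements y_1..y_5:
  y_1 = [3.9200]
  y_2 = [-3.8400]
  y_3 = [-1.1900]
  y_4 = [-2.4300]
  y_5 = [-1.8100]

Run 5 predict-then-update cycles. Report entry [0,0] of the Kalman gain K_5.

K[0,0] = 0.6457

step 1: x^-=[1.5573]  P^-=[0.7385]  S=[1.0085]  K=[0.7323]  nu=[2.3627]  x^+=[3.2874]  P^+=[0.1977]
step 2: x^-=[2.8601]  P^-=[0.5096]  S=[0.7796]  K=[0.6537]  nu=[-6.7001]  x^+=[-1.5197]  P^+=[0.1765]
step 3: x^-=[-1.3221]  P^-=[0.4936]  S=[0.7636]  K=[0.6464]  nu=[0.1321]  x^+=[-1.2367]  P^+=[0.1745]
step 4: x^-=[-1.0759]  P^-=[0.4921]  S=[0.7621]  K=[0.6457]  nu=[-1.3541]  x^+=[-1.9503]  P^+=[0.1743]
step 5: x^-=[-1.6967]  P^-=[0.4920]  S=[0.7620]  K=[0.6457]  nu=[-0.1133]  x^+=[-1.7699]  P^+=[0.1743]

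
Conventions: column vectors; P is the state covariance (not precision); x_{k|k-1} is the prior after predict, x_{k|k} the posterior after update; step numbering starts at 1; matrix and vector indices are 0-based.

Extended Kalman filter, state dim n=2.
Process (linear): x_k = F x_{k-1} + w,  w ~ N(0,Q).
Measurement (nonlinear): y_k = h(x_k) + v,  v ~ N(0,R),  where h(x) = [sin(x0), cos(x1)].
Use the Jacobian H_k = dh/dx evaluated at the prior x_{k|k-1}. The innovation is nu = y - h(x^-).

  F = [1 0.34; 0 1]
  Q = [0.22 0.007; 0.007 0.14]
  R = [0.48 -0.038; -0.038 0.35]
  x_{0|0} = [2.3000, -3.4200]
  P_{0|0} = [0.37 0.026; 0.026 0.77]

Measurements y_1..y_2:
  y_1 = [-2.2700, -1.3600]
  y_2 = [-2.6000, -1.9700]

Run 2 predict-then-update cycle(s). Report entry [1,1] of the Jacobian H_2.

step 1: x^-=[1.1372, -3.4200]  P^-=[0.6967 0.2948; 0.2948 0.9100]  H_jac=[0.4201 0.0000; 0.0000 -0.2748]  S=[0.6030 -0.0720; -0.0720 0.4187]  K=[0.4720 -0.1123; 0.1369 -0.5737]  nu=[-3.1775, -0.3985]  x^+=[-0.3179, -3.6263]  P^+=[0.5494 0.2083; 0.2083 0.7496]
step 2: x^-=[-1.5508, -3.6263]  P^-=[0.9977 0.4701; 0.4701 0.8896]  H_jac=[0.0200 0.0000; 0.0000 -0.4659]  S=[0.4804 -0.0424; -0.0424 0.5431]  K=[0.0060 -0.4028; -0.0481 -0.7669]  nu=[-1.6002, -1.0852]  x^+=[-1.1232, -2.7171]  P^+=[0.9093 0.3031; 0.3031 0.5722]

H_jac[1,1] = -0.4659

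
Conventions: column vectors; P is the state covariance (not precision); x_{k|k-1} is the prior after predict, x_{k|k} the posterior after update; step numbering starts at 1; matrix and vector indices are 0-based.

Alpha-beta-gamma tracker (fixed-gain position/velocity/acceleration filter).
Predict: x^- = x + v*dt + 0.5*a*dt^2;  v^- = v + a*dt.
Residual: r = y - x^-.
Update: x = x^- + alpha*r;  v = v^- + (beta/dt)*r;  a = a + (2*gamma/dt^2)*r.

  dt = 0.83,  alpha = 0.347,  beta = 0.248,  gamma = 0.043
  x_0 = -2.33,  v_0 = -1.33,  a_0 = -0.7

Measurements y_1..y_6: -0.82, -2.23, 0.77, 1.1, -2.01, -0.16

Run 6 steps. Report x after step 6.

step 1: x_pred=-3.6750  r=2.8550  x^+=-2.6843  v^+=-1.0579  a^+=-0.3436
step 2: x_pred=-3.6808  r=1.4508  x^+=-3.1773  v^+=-0.9096  a^+=-0.1625
step 3: x_pred=-3.9883  r=4.7583  x^+=-2.3372  v^+=0.3773  a^+=0.4315
step 4: x_pred=-1.8754  r=2.9754  x^+=-0.8429  v^+=1.6245  a^+=0.8030
step 5: x_pred=0.7820  r=-2.7920  x^+=-0.1869  v^+=1.4567  a^+=0.4544
step 6: x_pred=1.1788  r=-1.3388  x^+=0.7142  v^+=1.4339  a^+=0.2873

x_post = 0.7142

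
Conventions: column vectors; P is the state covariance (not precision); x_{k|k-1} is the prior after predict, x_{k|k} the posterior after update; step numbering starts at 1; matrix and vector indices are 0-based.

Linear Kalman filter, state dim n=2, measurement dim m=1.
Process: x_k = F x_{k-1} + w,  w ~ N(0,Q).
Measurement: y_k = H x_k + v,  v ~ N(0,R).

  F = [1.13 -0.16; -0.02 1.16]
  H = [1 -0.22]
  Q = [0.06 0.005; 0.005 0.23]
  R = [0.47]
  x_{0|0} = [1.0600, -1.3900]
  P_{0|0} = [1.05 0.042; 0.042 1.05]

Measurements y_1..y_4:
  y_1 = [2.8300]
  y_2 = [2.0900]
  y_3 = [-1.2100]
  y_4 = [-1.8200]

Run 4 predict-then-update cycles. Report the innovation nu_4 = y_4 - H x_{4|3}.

step 1: x^-=[1.4202, -1.6336]  P^-=[1.4124 -0.1584; -0.1584 1.6414]  S=[2.0316]  K=[0.7124; -0.2557]  nu=[1.0504]  x^+=[2.1685, -1.9022]  P^+=[0.3814 0.2117; 0.2117 1.5085]
step 2: x^-=[2.7548, -2.2499]  P^-=[0.5091 -0.0054; -0.0054 2.2502]  S=[1.0904]  K=[0.4680; -0.4590]  nu=[-1.1598]  x^+=[2.2120, -1.7176]  P^+=[0.2703 0.2288; 0.2288 2.0204]
step 3: x^-=[2.7744, -2.0367]  P^-=[0.3741 -0.0755; -0.0755 2.9382]  S=[1.0195]  K=[0.3832; -0.7081]  nu=[-4.4325]  x^+=[1.0757, 1.1018]  P^+=[0.2244 0.2012; 0.2012 2.4270]
step 4: x^-=[1.0393, 1.2566]  P^-=[0.3359 -0.1862; -0.1862 3.4866]  S=[1.0566]  K=[0.3567; -0.9022]  nu=[-2.5828]  x^+=[0.1180, 3.5868]  P^+=[0.2015 0.1538; 0.1538 2.6266]

innov = [-2.5828]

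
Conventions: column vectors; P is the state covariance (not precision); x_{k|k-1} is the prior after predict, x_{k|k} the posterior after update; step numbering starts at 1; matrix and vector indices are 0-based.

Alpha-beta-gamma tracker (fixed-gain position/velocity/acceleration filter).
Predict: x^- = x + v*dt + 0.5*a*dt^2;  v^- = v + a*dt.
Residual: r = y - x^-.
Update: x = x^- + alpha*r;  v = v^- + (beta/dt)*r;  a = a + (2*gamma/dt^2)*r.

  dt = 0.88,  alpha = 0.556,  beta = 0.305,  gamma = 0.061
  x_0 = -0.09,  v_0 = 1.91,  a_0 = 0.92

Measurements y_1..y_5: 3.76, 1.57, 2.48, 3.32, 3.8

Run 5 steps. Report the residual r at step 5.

step 1: x_pred=1.9470  r=1.8130  x^+=2.9550  v^+=3.3480  a^+=1.2056
step 2: x_pred=6.3681  r=-4.7981  x^+=3.7003  v^+=2.7459  a^+=0.4497
step 3: x_pred=6.2909  r=-3.8109  x^+=4.1720  v^+=1.8209  a^+=-0.1506
step 4: x_pred=5.7161  r=-2.3961  x^+=4.3839  v^+=0.8578  a^+=-0.5281
step 5: x_pred=4.9343  r=-1.1343  x^+=4.3036  v^+=-0.0000  a^+=-0.7068

resid = -1.1343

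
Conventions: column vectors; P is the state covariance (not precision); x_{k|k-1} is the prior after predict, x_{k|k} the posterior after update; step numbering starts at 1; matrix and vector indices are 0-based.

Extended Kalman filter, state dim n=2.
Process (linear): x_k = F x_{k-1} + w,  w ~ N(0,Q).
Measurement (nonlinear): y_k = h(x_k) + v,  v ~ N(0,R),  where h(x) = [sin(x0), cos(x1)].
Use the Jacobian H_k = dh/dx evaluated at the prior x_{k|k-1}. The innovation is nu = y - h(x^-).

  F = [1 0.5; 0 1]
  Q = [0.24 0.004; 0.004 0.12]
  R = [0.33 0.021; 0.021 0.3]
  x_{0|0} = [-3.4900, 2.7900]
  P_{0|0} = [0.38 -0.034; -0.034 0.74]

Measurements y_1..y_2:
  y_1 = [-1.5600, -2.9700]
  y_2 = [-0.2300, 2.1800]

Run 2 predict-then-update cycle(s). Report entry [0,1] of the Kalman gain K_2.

K[0,1] = 0.2212

step 1: x^-=[-2.0950, 2.7900]  P^-=[0.7710 0.3400; 0.3400 0.8600]  H_jac=[-0.5005 0.0000; 0.0000 -0.3444]  S=[0.5232 0.0796; 0.0796 0.4020]  K=[-0.7149 -0.1497; -0.2198 -0.6932]  nu=[-0.6943, -2.0312]  x^+=[-1.2946, 4.3507]  P^+=[0.4776 0.1740; 0.1740 0.6173]
step 2: x^-=[0.8807, 4.3507]  P^-=[1.0459 0.4866; 0.4866 0.7373]  H_jac=[0.6366 0.0000; 0.0000 0.9353]  S=[0.7538 0.3107; 0.3107 0.9449]  K=[0.7920 0.2212; 0.1274 0.6878]  nu=[-1.0012, 2.5339]  x^+=[0.6483, 5.9660]  P^+=[0.4179 0.0887; 0.0887 0.2235]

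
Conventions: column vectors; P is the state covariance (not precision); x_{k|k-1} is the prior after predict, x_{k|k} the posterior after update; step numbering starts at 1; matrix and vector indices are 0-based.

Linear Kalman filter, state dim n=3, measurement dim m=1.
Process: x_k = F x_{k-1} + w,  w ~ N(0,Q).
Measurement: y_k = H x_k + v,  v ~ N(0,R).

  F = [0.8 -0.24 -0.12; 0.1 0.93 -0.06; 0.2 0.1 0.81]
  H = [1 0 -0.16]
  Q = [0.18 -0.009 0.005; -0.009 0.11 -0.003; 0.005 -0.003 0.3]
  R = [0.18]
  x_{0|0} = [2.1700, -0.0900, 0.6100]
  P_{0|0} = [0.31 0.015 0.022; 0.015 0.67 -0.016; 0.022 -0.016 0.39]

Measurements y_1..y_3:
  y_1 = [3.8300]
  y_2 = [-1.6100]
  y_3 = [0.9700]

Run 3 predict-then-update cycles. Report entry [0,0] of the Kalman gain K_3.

step 1: x^-=[1.6844, 0.0967, 0.9191]  P^-=[0.4117 -0.1199 0.0181; -0.1199 0.6983 0.0391; 0.0181 0.0391 0.5801]  S=[0.6008]  K=[0.6805; -0.2100; -0.1243]  nu=[2.2927]  x^+=[3.2445, -0.3847, 0.6340]  P^+=[0.1335 -0.0341 0.0690; -0.0341 0.6718 0.0234; 0.0690 0.0234 0.5708]
step 2: x^-=[2.6119, -0.0714, 1.1240]  P^-=[0.3136 -0.1751 -0.0081; -0.1751 0.6847 0.0500; -0.0081 0.0500 0.7113]  S=[0.5144]  K=[0.6121; -0.3559; -0.2371]  nu=[-4.0420]  x^+=[0.1377, 1.3673, 2.0823]  P^+=[0.1208 -0.0630 0.0665; -0.0630 0.6195 0.0065; 0.0665 0.0065 0.6824]
step 3: x^-=[-0.4679, 1.1604, 1.8509]  P^-=[0.3146 -0.1827 -0.0187; -0.1827 0.6362 0.0210; -0.0187 0.0210 0.7789]  S=[0.5206]  K=[0.6102; -0.3574; -0.2754]  nu=[1.7341]  x^+=[0.5902, 0.5407, 1.3734]  P^+=[0.1208 -0.0692 0.0687; -0.0692 0.5697 -0.0302; 0.0687 -0.0302 0.7394]

K[0,0] = 0.6102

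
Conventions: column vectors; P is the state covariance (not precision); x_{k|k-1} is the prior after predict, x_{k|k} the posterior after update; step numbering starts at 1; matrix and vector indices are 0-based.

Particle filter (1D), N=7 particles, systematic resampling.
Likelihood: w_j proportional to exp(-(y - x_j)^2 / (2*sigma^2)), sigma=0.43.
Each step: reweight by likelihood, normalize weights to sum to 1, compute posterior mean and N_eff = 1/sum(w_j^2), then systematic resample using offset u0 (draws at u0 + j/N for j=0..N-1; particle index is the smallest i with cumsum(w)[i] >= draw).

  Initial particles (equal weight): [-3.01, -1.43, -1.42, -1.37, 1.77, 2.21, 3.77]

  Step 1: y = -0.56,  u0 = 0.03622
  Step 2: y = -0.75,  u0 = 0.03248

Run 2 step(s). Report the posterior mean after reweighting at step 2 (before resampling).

step 1: w=[0.0000, 0.2975, 0.3118, 0.3907, 0.0000, 0.0000, 0.0000]  mean=-1.4034  Neff=2.9553  idx=[1, 1, 2, 2, 2, 3, 3]
step 2: w=[0.1319, 0.1319, 0.1368, 0.1368, 0.1368, 0.1629, 0.1629]  mean=-1.4064  Neff=6.9440  idx=[0, 1, 2, 3, 4, 5, 6]

post_mean = -1.4064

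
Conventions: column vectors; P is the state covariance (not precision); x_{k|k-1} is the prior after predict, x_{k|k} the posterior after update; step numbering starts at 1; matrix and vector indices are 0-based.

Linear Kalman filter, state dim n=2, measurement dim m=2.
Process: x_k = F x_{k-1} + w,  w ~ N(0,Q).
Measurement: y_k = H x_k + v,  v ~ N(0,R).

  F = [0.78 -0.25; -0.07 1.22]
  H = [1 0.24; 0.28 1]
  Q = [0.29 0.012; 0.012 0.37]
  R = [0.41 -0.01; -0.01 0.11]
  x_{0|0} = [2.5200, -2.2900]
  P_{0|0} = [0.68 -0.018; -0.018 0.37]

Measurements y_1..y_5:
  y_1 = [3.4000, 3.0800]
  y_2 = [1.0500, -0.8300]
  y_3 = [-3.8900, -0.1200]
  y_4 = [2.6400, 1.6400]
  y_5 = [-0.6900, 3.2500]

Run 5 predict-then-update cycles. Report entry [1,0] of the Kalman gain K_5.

step 1: x^-=[2.5381, -2.9702]  P^-=[0.7339 -0.1554; -0.1554 0.9271]  S=[1.1227 0.2521; 0.2521 1.0076]  K=[0.6456 -0.1119; -0.1453 0.9133]  nu=[1.5747, 5.3395]  x^+=[2.9575, 1.6775]  P^+=[0.2898 -0.0999; -0.0999 0.1299]
step 2: x^-=[1.8875, 1.8395]  P^-=[0.5134 -0.1402; -0.1402 0.5818]  S=[0.8896 0.1237; 0.1237 0.6535]  K=[0.5531 -0.0993; -0.1193 0.8528]  nu=[-1.2789, -3.1980]  x^+=[1.4978, -0.7351]  P^+=[0.2484 -0.0860; -0.0860 0.1191]
step 3: x^-=[1.3521, -1.0016]  P^-=[0.4821 -0.1212; -0.1212 0.5631]  S=[0.8664 0.1308; 0.1308 0.6431]  K=[0.5361 -0.0876; -0.1116 0.8456]  nu=[-5.0017, 0.5031]  x^+=[-1.3735, -0.0182]  P^+=[0.2404 -0.0823; -0.0823 0.1172]
step 4: x^-=[-1.0668, 0.0740]  P^-=[0.4757 -0.1167; -0.1167 0.5597]  S=[0.8620 0.1330; 0.1330 0.6416]  K=[0.5325 -0.0846; -0.1098 0.8441]  nu=[3.6891, 1.8648]  x^+=[0.7398, 1.2430]  P^+=[0.2387 -0.0815; -0.0815 0.1168]
step 5: x^-=[0.2663, 1.4647]  P^-=[0.4743 -0.1156; -0.1156 0.5589]  S=[0.8610 0.1336; 0.1336 0.6413]  K=[0.5317 -0.0839; -0.1094 0.8437]  nu=[-1.3078, 1.7107]  x^+=[-0.5726, 3.0512]  P^+=[0.2383 -0.0813; -0.0813 0.1167]

K[1,0] = -0.1094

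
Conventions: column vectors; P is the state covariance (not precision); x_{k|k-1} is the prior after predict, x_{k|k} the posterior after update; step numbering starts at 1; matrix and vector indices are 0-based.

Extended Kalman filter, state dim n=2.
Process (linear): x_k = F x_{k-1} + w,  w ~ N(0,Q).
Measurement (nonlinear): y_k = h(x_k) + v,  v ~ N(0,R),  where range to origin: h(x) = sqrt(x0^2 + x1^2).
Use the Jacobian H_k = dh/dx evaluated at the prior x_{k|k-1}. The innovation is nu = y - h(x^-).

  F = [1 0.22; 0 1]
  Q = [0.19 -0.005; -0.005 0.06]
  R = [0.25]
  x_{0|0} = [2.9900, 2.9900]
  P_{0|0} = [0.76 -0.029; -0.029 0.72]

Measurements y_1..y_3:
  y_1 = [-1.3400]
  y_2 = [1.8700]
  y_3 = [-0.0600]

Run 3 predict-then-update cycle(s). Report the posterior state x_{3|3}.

x_post = [-0.3744, 0.4482]

step 1: x^-=[3.6478, 2.9900]  P^-=[0.9721 0.1244; 0.1244 0.7800]  H_jac=[0.7734 0.6339]  S=[1.2669]  K=[0.6557; 0.4662]  nu=[-6.0566]  x^+=[-0.3234, 0.1661]  P^+=[0.4274 -0.2629; -0.2629 0.5046]
step 2: x^-=[-0.2869, 0.1661]  P^-=[0.5262 -0.1569; -0.1569 0.5646]  H_jac=[-0.8654 0.5012]  S=[0.9219]  K=[-0.5792; 0.4542]  nu=[1.5385]  x^+=[-1.1780, 0.8649]  P^+=[0.2169 0.0856; 0.0856 0.3744]
step 3: x^-=[-0.9877, 0.8649]  P^-=[0.4627 0.1630; 0.1630 0.4344]  H_jac=[-0.7523 0.6588]  S=[0.5389]  K=[-0.4467; 0.3035]  nu=[-1.3728]  x^+=[-0.3744, 0.4482]  P^+=[0.3552 0.2361; 0.2361 0.3848]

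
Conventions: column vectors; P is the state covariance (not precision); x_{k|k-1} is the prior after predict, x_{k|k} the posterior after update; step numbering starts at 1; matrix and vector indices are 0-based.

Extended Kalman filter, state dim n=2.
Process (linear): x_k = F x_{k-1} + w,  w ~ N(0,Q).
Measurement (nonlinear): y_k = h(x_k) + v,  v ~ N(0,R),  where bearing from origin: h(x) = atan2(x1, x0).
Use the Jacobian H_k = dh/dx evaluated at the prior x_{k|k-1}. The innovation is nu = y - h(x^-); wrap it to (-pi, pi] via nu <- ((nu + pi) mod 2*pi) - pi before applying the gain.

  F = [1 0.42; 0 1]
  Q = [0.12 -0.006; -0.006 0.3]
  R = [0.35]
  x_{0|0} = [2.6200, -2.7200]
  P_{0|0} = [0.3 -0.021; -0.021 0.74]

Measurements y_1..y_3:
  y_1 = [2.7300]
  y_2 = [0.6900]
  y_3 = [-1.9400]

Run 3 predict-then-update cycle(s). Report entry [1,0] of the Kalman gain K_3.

K[1,0] = 0.1589

step 1: x^-=[1.4776, -2.7200]  P^-=[0.5329 0.2838; 0.2838 1.0400]  H_jac=[0.2839 0.1542]  S=[0.4425]  K=[0.4407; 0.5445]  nu=[-2.4800]  x^+=[0.3845, -4.0703]  P^+=[0.4469 0.1776; 0.1776 0.9088]
step 2: x^-=[-1.3250, -4.0703]  P^-=[0.8764 0.5533; 0.5533 1.2088]  H_jac=[0.2221 -0.0723]  S=[0.3818]  K=[0.4051; 0.0930]  nu=[2.5755]  x^+=[-0.2815, -3.8308]  P^+=[0.8138 0.5389; 0.5389 1.2055]
step 3: x^-=[-1.8905, -3.8308]  P^-=[1.5991 1.0392; 1.0392 1.5055]  H_jac=[0.2099 -0.1036]  S=[0.3914]  K=[0.5826; 0.1589]  nu=[0.0892]  x^+=[-1.8385, -3.8167]  P^+=[1.4663 1.0030; 1.0030 1.4956]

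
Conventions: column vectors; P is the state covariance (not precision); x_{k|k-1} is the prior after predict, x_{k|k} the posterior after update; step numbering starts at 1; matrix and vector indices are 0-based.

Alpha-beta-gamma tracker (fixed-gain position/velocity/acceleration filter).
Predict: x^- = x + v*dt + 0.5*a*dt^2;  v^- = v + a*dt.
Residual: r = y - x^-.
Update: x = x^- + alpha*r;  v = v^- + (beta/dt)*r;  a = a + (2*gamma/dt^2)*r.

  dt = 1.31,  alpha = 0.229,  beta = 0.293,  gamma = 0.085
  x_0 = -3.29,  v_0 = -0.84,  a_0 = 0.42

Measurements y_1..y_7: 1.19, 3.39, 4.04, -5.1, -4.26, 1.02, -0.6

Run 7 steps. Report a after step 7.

step 1: x_pred=-4.0300  r=5.2200  x^+=-2.8346  v^+=0.8777  a^+=0.9371
step 2: x_pred=-0.8807  r=4.2707  x^+=0.0973  v^+=3.0605  a^+=1.3602
step 3: x_pred=5.2737  r=-1.2337  x^+=4.9912  v^+=4.5664  a^+=1.2380
step 4: x_pred=12.0354  r=-17.1354  x^+=8.1114  v^+=2.3556  a^+=-0.4595
step 5: x_pred=10.8030  r=-15.0630  x^+=7.3535  v^+=-1.6154  a^+=-1.9517
step 6: x_pred=3.5627  r=-2.5427  x^+=2.9804  v^+=-4.7408  a^+=-2.2036
step 7: x_pred=-5.1208  r=4.5208  x^+=-4.0855  v^+=-6.6163  a^+=-1.7557

a_post = -1.7557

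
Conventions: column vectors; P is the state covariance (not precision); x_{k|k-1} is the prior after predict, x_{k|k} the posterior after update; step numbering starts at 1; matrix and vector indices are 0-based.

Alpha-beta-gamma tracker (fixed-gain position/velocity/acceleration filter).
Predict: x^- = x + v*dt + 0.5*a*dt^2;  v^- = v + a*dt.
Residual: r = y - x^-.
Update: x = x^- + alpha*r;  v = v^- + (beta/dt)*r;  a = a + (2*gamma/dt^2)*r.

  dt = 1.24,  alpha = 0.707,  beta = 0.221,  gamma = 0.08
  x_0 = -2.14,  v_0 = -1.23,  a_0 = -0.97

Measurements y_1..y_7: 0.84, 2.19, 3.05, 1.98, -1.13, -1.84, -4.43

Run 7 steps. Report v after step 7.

step 1: x_pred=-4.4109  r=5.2509  x^+=-0.6985  v^+=-1.4969  a^+=-0.4236
step 2: x_pred=-2.8804  r=5.0704  x^+=0.7044  v^+=-1.1185  a^+=0.1040
step 3: x_pred=-0.6026  r=3.6526  x^+=1.9798  v^+=-0.3386  a^+=0.4841
step 4: x_pred=1.9322  r=0.0478  x^+=1.9660  v^+=0.2703  a^+=0.4891
step 5: x_pred=2.6771  r=-3.8071  x^+=-0.0145  v^+=0.1982  a^+=0.0929
step 6: x_pred=0.3027  r=-2.1427  x^+=-1.2122  v^+=-0.0685  a^+=-0.1300
step 7: x_pred=-1.3970  r=-3.0330  x^+=-3.5413  v^+=-0.7703  a^+=-0.4456

v_post = -0.7703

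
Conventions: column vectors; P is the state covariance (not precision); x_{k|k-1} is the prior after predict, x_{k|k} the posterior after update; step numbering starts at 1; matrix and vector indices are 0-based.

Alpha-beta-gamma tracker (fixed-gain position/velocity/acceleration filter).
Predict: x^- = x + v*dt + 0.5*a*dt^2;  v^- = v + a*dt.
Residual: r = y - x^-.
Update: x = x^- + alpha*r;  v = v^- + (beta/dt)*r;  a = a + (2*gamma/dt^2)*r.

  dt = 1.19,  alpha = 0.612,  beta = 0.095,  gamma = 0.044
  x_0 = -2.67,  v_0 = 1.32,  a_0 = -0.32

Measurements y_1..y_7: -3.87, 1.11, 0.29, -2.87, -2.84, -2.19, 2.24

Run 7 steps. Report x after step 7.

x_post = -0.4982

step 1: x_pred=-1.3258  r=-2.5442  x^+=-2.8828  v^+=0.7361  a^+=-0.4781
step 2: x_pred=-2.3454  r=3.4554  x^+=-0.2307  v^+=0.4430  a^+=-0.2634
step 3: x_pred=0.1100  r=0.1800  x^+=0.2202  v^+=0.1440  a^+=-0.2522
step 4: x_pred=0.2129  r=-3.0829  x^+=-1.6738  v^+=-0.4023  a^+=-0.4438
step 5: x_pred=-2.4667  r=-0.3733  x^+=-2.6952  v^+=-0.9601  a^+=-0.4670
step 6: x_pred=-4.1684  r=1.9784  x^+=-2.9576  v^+=-1.3579  a^+=-0.3440
step 7: x_pred=-4.8171  r=7.0571  x^+=-0.4982  v^+=-1.2039  a^+=0.0945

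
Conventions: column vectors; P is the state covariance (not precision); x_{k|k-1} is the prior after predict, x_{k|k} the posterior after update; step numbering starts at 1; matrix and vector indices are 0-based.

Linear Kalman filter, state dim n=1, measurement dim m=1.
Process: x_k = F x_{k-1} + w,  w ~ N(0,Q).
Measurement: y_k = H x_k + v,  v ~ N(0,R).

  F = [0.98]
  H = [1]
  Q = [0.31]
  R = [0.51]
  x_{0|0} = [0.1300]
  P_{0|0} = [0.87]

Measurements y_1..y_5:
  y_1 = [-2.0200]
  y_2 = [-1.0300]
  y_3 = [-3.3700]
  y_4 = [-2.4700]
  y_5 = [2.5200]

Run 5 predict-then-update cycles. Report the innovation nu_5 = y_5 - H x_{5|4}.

innov = [4.8545]

step 1: x^-=[0.1274]  P^-=[1.1455]  S=[1.6555]  K=[0.6919]  nu=[-2.1474]  x^+=[-1.3585]  P^+=[0.3529]
step 2: x^-=[-1.3313]  P^-=[0.6489]  S=[1.1589]  K=[0.5599]  nu=[0.3013]  x^+=[-1.1626]  P^+=[0.2856]
step 3: x^-=[-1.1393]  P^-=[0.5843]  S=[1.0943]  K=[0.5339]  nu=[-2.2307]  x^+=[-2.3304]  P^+=[0.2723]
step 4: x^-=[-2.2838]  P^-=[0.5715]  S=[1.0815]  K=[0.5284]  nu=[-0.1862]  x^+=[-2.3822]  P^+=[0.2695]
step 5: x^-=[-2.3345]  P^-=[0.5688]  S=[1.0788]  K=[0.5273]  nu=[4.8545]  x^+=[0.2251]  P^+=[0.2689]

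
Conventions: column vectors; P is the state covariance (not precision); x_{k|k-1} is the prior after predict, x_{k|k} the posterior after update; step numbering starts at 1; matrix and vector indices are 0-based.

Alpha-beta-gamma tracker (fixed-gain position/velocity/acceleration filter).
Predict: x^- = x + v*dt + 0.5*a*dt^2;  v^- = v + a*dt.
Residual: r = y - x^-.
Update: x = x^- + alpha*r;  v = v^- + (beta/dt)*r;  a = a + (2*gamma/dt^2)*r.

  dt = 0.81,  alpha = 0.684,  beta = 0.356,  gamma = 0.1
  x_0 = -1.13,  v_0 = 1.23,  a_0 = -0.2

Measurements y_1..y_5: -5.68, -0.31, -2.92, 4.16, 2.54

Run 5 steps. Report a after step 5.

a_post = 1.5082

step 1: x_pred=-0.1993  r=-5.4807  x^+=-3.9481  v^+=-1.3408  a^+=-1.8707
step 2: x_pred=-5.6478  r=5.3378  x^+=-1.9968  v^+=-0.5100  a^+=-0.2435
step 3: x_pred=-2.4898  r=-0.4302  x^+=-2.7841  v^+=-0.8964  a^+=-0.3747
step 4: x_pred=-3.6331  r=7.7931  x^+=1.6974  v^+=2.2252  a^+=2.0009
step 5: x_pred=4.1562  r=-1.6162  x^+=3.0507  v^+=3.1356  a^+=1.5082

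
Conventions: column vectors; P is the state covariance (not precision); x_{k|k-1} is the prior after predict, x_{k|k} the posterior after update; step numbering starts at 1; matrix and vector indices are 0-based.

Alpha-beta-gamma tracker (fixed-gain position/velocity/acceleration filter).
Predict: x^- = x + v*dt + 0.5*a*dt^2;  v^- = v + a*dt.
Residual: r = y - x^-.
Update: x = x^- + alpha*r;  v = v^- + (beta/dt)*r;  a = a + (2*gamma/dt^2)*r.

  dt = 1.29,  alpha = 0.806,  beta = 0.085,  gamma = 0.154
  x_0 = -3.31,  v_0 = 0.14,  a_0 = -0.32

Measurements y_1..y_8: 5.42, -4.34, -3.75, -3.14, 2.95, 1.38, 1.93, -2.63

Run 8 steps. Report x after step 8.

x_post = -1.5410

step 1: x_pred=-3.3957  r=8.8157  x^+=3.7098  v^+=0.3081  a^+=1.3116
step 2: x_pred=5.1985  r=-9.5385  x^+=-2.4895  v^+=1.3716  a^+=-0.4538
step 3: x_pred=-1.0978  r=-2.6522  x^+=-3.2355  v^+=0.6114  a^+=-0.9447
step 4: x_pred=-3.2327  r=0.0927  x^+=-3.1580  v^+=-0.6011  a^+=-0.9275
step 5: x_pred=-4.7052  r=7.6552  x^+=1.4649  v^+=-1.2932  a^+=0.4893
step 6: x_pred=0.2038  r=1.1762  x^+=1.1518  v^+=-0.5845  a^+=0.7070
step 7: x_pred=0.9862  r=0.9438  x^+=1.7469  v^+=0.3898  a^+=0.8817
step 8: x_pred=2.9834  r=-5.6134  x^+=-1.5410  v^+=1.1573  a^+=-0.1572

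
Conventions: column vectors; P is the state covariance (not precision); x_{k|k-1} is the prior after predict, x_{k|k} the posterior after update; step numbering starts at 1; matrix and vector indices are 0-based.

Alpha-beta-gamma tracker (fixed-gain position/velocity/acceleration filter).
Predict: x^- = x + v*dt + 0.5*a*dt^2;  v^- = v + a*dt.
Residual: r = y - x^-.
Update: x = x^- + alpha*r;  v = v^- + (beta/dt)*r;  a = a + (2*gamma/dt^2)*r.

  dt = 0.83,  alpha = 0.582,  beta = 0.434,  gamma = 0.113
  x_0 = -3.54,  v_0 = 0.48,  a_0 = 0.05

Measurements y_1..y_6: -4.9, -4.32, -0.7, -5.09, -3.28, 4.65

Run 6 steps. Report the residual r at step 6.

step 1: x_pred=-3.1244  r=-1.7756  x^+=-4.1578  v^+=-0.4070  a^+=-0.5325
step 2: x_pred=-4.6790  r=0.3590  x^+=-4.4701  v^+=-0.6612  a^+=-0.4147
step 3: x_pred=-5.1617  r=4.4617  x^+=-2.5650  v^+=1.3275  a^+=1.0490
step 4: x_pred=-1.1018  r=-3.9882  x^+=-3.4229  v^+=0.1128  a^+=-0.2594
step 5: x_pred=-3.4187  r=0.1387  x^+=-3.3380  v^+=-0.0300  a^+=-0.2139
step 6: x_pred=-3.4365  r=8.0865  x^+=1.2698  v^+=4.0209  a^+=2.4390

resid = 8.0865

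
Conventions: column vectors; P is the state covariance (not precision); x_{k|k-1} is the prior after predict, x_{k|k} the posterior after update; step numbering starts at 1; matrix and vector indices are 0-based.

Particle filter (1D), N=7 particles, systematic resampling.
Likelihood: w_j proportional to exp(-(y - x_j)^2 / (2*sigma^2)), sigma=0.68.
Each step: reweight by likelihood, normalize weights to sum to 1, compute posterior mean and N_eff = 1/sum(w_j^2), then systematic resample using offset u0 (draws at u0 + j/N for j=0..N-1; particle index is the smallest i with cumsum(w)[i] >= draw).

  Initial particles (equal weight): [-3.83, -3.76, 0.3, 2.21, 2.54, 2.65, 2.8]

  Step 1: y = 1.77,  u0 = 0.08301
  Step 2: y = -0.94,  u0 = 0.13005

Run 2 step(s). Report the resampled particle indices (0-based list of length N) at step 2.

step 1: w=[0.0000, 0.0000, 0.0442, 0.3712, 0.2411, 0.1981, 0.1453]  mean=2.3780  Neff=3.8720  idx=[3, 3, 3, 4, 4, 5, 6]
step 2: w=[0.3086, 0.3086, 0.3086, 0.0290, 0.0290, 0.0125, 0.0038]  mean=2.2369  Neff=3.4779  idx=[0, 0, 1, 1, 2, 2, 5]

resampled_idx = [0, 0, 1, 1, 2, 2, 5]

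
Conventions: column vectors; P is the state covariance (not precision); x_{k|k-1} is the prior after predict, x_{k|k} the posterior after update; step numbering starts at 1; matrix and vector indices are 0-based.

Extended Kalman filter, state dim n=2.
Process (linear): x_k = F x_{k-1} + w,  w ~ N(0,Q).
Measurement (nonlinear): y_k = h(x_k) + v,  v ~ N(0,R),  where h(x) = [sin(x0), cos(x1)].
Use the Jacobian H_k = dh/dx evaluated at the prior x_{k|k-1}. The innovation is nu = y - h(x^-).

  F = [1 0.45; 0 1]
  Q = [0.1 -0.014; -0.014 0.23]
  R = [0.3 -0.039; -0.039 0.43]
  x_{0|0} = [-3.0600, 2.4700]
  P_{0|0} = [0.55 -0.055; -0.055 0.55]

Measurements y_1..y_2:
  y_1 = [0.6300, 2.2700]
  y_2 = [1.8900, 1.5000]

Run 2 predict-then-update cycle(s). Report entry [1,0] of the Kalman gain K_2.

K[1,0] = -0.2337

step 1: x^-=[-1.9485, 2.4700]  P^-=[0.7119 0.1785; 0.1785 0.7800]  H_jac=[-0.3688 0.0000; 0.0000 -0.6222]  S=[0.3968 0.0020; 0.0020 0.7320]  K=[-0.6608 -0.1500; -0.1626 -0.6626]  nu=[1.5595, 3.0528]  x^+=[-3.4369, 0.1936]  P^+=[0.5217 0.0622; 0.0622 0.4477]
step 2: x^-=[-3.3498, 0.1936]  P^-=[0.7684 0.2497; 0.2497 0.6777]  H_jac=[-0.9784 0.0000; 0.0000 -0.1924]  S=[1.0355 0.0080; 0.0080 0.4551]  K=[-0.7253 -0.0928; -0.2337 -0.2824]  nu=[1.6833, 0.5187]  x^+=[-4.6188, -0.3463]  P^+=[0.2187 0.0604; 0.0604 0.5838]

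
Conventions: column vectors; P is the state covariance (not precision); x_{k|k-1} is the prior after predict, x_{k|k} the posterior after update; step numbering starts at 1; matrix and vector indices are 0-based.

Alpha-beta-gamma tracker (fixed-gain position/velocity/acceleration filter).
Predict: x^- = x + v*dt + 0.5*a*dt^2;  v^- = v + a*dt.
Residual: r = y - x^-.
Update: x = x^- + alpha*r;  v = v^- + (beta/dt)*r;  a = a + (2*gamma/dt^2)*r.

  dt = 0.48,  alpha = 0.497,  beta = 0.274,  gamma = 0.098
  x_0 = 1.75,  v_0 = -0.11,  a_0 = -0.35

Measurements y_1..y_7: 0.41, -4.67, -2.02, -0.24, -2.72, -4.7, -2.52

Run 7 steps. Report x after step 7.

step 1: x_pred=1.6569  r=-1.2469  x^+=1.0372  v^+=-0.9898  a^+=-1.4107
step 2: x_pred=0.3996  r=-5.0696  x^+=-2.1200  v^+=-4.5608  a^+=-5.7234
step 3: x_pred=-4.9685  r=2.9485  x^+=-3.5031  v^+=-5.6249  a^+=-3.2151
step 4: x_pred=-6.5734  r=6.3334  x^+=-3.4257  v^+=-3.5528  a^+=2.1727
step 5: x_pred=-4.8808  r=2.1608  x^+=-3.8069  v^+=-1.2765  a^+=4.0109
step 6: x_pred=-3.9575  r=-0.7425  x^+=-4.3265  v^+=0.2249  a^+=3.3793
step 7: x_pred=-3.8293  r=1.3093  x^+=-3.1786  v^+=2.5943  a^+=4.4930

x_post = -3.1786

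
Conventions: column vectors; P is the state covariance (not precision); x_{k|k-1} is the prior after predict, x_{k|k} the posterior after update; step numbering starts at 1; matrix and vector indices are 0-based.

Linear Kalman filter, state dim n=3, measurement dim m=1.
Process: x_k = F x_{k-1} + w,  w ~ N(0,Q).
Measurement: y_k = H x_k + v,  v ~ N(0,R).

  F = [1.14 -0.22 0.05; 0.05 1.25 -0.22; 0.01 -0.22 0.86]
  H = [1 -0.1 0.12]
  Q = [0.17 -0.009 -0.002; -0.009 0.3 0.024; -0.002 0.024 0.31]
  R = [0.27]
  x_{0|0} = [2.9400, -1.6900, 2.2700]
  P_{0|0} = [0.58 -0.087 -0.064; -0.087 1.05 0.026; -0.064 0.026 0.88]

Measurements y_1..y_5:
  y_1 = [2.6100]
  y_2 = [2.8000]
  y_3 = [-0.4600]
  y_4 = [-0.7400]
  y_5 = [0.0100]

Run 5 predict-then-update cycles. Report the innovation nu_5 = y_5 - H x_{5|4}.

step 1: x^-=[3.8369, -2.4649, 2.3534]  P^-=[1.0126 -0.3786 0.0473; -0.3786 1.9609 -0.4045; 0.0473 -0.4045 1.0012]  S=[1.4134]  K=[0.7472; -0.4410; 0.1471]  nu=[-1.7558]  x^+=[2.5249, -1.6907, 2.0951]  P^+=[0.2234 0.0871 -0.1080; 0.0871 1.6861 -0.3128; -0.1080 -0.3128 0.9706]
step 2: x^-=[3.3551, -2.4480, 2.1990]  P^-=[0.4953 -0.3553 0.0585; -0.3553 3.1673 -0.9789; 0.0585 -0.9789 1.2256]  S=[0.9232]  K=[0.5826; -0.8552; 0.3287]  nu=[-1.0638]  x^+=[2.7354, -1.5382, 1.8493]  P^+=[0.1820 0.1046 -0.1183; 0.1046 2.4921 -0.7194; -0.1183 -0.7194 1.1259]
step 3: x^-=[3.5492, -2.1929, 1.9562]  P^-=[0.4798 -0.5988 0.1706; -0.5988 4.6602 -1.6870; 0.1706 -1.6870 1.5330]  S=[1.0196]  K=[0.5493; -1.2429; 0.5132]  nu=[-4.4632]  x^+=[1.0974, 3.3544, -0.3344]  P^+=[0.1721 0.0973 -0.1168; 0.0973 3.0851 -1.0367; -0.1168 -1.0367 1.2645]
step 4: x^-=[0.4964, 4.3214, -1.0146]  P^-=[0.5068 -0.8098 0.2720; -0.8098 5.7671 -2.2328; 0.2720 -2.2328 1.7844]  S=[1.1410]  K=[0.5437; -1.4501; 0.6217]  nu=[-0.6825]  x^+=[0.1253, 5.3111, -1.4389]  P^+=[0.1694 0.0898 -0.1137; 0.0898 3.3680 -1.2041; -0.1137 -1.2041 1.3433]
step 5: x^-=[-1.0976, 6.9617, -2.4046]  P^-=[0.5251 -0.9187 0.3275; -0.9187 6.3039 -2.5135; 0.3275 -2.5135 1.9199]  S=[1.2084]  K=[0.5431; -1.5315; 0.6697]  nu=[2.0923]  x^+=[0.0387, 3.7573, -1.0035]  P^+=[0.1687 0.0864 -0.1120; 0.0864 3.4696 -1.2742; -0.1120 -1.2742 1.3780]

innov = [2.0923]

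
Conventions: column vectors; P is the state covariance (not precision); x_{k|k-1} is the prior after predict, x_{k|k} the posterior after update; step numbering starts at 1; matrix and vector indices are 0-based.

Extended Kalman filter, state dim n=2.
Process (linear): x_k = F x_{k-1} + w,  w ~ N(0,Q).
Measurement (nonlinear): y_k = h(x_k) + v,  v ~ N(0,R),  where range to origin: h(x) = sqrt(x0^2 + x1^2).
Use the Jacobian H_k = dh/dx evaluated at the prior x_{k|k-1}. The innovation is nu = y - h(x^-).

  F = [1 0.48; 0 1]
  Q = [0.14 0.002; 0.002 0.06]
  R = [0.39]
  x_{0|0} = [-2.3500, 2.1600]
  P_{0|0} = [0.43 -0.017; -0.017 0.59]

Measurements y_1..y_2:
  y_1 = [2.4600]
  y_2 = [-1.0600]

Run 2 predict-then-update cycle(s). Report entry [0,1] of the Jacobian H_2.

H_jac[0,1] = 0.9913

step 1: x^-=[-1.3132, 2.1600]  P^-=[0.6896 0.2682; 0.2682 0.6500]  H_jac=[-0.5195 0.8545]  S=[0.8126]  K=[-0.1588; 0.5120]  nu=[-0.0679]  x^+=[-1.3024, 2.1253]  P^+=[0.6691 0.3343; 0.3343 0.4369]
step 2: x^-=[-0.2823, 2.1253]  P^-=[1.2307 0.5460; 0.5460 0.4969]  H_jac=[-0.1317 0.9913]  S=[0.7571]  K=[0.5009; 0.5557]  nu=[-3.2039]  x^+=[-1.8870, 0.3449]  P^+=[1.0408 0.3353; 0.3353 0.2632]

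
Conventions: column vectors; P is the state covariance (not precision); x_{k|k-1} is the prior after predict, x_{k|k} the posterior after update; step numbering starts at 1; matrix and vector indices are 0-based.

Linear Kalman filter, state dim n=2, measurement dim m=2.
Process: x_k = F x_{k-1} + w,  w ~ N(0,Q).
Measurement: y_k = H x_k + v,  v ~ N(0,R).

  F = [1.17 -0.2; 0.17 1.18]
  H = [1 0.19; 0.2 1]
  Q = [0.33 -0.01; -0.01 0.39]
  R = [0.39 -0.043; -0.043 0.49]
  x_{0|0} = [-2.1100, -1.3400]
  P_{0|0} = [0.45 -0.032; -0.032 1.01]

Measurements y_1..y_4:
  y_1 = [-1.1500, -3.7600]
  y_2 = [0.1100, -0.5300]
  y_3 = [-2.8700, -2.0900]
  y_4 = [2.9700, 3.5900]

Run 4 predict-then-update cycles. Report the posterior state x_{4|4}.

step 1: x^-=[-2.2007, -1.9399]  P^-=[1.0014 -0.2019; -0.2019 1.7965]  S=[1.3795 0.2890; 0.2890 2.2458]  K=[0.7176 -0.0931; -0.0645 0.7903]  nu=[1.4193, -1.3800]  x^+=[-1.0538, -3.1220]  P^+=[0.3102 -0.1385; -0.1385 0.4177]
step 2: x^-=[-0.6085, -3.8631]  P^-=[0.8361 -0.2334; -0.2334 0.9250]  S=[1.1708 0.0577; 0.0577 1.3551]  K=[0.6801 -0.0778; -0.0814 0.6516]  nu=[1.4525, 3.4548]  x^+=[0.1106, -1.7300]  P^+=[0.2925 -0.1259; -0.1259 0.3480]
step 3: x^-=[0.4753, -2.0226]  P^-=[0.8032 -0.2034; -0.2034 0.8325]  S=[1.1460 0.0647; 0.0647 1.2732]  K=[0.6710 -0.0677; -0.0748 0.6257]  nu=[-2.9611, -0.1625]  x^+=[-1.5005, -1.9028]  P^+=[0.2873 -0.1195; -0.1195 0.3337]
step 4: x^-=[-1.3751, -2.5004]  P^-=[0.7925 -0.1925; -0.1925 0.8150]  S=[1.1388 0.0706; 0.0706 1.2597]  K=[0.6678 -0.0644; -0.0715 0.6204]  nu=[4.8201, 6.3654]  x^+=[1.4341, 1.1042]  P^+=[0.2855 -0.1174; -0.1174 0.3306]

x_post = [1.4341, 1.1042]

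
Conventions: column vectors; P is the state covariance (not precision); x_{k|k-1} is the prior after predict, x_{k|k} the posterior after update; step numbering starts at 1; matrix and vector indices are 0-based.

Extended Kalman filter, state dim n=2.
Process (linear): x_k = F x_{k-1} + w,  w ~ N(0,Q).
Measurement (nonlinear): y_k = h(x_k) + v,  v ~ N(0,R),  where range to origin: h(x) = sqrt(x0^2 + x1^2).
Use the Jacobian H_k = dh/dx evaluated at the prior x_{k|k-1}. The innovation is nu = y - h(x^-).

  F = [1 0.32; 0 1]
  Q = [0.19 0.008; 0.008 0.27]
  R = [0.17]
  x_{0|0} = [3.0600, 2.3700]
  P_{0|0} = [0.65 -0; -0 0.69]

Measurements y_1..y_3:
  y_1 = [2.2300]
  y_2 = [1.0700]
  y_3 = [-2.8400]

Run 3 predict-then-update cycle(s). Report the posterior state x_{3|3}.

step 1: x^-=[3.8184, 2.3700]  P^-=[0.9107 0.2288; 0.2288 0.9600]  H_jac=[0.8496 0.5274]  S=[1.2994]  K=[0.6883; 0.5392]  nu=[-2.2641]  x^+=[2.2600, 1.1492]  P^+=[0.2950 -0.2535; -0.2535 0.5822]
step 2: x^-=[2.6277, 1.1492]  P^-=[0.3824 -0.0592; -0.0592 0.8522]  H_jac=[0.9162 0.4007]  S=[0.5844]  K=[0.5590; 0.4915]  nu=[-1.7980]  x^+=[1.6226, 0.2654]  P^+=[0.1998 -0.2197; -0.2197 0.7110]
step 3: x^-=[1.7076, 0.2654]  P^-=[0.3220 0.0158; 0.0158 0.9810]  H_jac=[0.9881 0.1536]  S=[0.5123]  K=[0.6258; 0.3245]  nu=[-4.5681]  x^+=[-1.1510, -1.2171]  P^+=[0.1214 -0.0883; -0.0883 0.9271]

x_post = [-1.1510, -1.2171]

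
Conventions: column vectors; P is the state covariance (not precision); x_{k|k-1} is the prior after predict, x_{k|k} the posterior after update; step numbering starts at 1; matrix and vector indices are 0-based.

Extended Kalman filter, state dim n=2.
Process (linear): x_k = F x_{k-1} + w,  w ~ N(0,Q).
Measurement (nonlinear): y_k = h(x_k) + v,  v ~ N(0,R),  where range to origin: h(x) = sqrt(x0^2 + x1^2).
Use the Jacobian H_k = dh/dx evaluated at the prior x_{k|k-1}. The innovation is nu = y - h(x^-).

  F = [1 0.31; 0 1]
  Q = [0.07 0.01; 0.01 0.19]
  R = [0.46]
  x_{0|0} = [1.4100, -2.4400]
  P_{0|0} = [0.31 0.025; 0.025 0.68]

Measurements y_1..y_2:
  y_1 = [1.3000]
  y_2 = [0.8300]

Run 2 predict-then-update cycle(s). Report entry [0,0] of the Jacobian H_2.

step 1: x^-=[0.6536, -2.4400]  P^-=[0.4608 0.2458; 0.2458 0.8700]  H_jac=[0.2587 -0.9659]  S=[1.1797]  K=[-0.1002; -0.6584]  nu=[-1.2260]  x^+=[0.7764, -1.6328]  P^+=[0.4490 0.1680; 0.1680 0.3586]
step 2: x^-=[0.2703, -1.6328]  P^-=[0.6576 0.2891; 0.2891 0.5486]  H_jac=[0.1633 -0.9866]  S=[0.9183]  K=[-0.1937; -0.5379]  nu=[-0.8250]  x^+=[0.4301, -1.1890]  P^+=[0.6232 0.1935; 0.1935 0.2828]

H_jac[0,0] = 0.1633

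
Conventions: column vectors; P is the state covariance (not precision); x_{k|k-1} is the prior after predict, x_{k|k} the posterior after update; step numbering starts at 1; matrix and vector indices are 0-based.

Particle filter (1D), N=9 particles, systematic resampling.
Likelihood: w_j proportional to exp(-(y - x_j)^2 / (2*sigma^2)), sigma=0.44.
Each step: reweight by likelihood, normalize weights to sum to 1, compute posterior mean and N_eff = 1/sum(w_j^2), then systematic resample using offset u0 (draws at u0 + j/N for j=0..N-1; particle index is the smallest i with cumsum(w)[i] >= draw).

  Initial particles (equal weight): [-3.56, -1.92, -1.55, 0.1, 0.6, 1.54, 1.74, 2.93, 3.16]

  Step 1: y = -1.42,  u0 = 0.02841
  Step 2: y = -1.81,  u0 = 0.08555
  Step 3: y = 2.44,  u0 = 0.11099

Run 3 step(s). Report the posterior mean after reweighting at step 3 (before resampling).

post_mean = -1.5501

step 1: w=[0.0000, 0.3533, 0.6450, 0.0017, 0.0000, 0.0000, 0.0000, 0.0000, 0.0000]  mean=-1.6778  Neff=1.8491  idx=[1, 1, 1, 2, 2, 2, 2, 2, 2]
step 2: w=[0.1220, 0.1220, 0.1220, 0.1057, 0.1057, 0.1057, 0.1057, 0.1057, 0.1057]  mean=-1.6854  Neff=8.9572  idx=[0, 1, 2, 3, 4, 5, 6, 7, 8]
step 3: w=[0.0001, 0.0001, 0.0001, 0.1666, 0.1666, 0.1666, 0.1666, 0.1666, 0.1666]  mean=-1.5501  Neff=6.0021  idx=[3, 4, 4, 5, 6, 6, 7, 8, 8]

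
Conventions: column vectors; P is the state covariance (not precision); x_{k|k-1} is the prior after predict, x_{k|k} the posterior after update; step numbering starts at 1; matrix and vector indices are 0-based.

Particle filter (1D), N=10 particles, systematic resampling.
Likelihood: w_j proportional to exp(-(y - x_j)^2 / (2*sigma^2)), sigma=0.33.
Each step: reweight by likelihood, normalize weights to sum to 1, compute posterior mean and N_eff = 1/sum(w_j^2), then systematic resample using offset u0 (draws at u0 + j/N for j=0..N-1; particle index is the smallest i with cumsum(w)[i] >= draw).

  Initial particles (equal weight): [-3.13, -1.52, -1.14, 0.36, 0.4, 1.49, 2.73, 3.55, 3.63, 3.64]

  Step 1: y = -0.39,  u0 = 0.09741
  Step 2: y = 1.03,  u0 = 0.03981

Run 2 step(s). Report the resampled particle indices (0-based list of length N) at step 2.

step 1: w=[0.0000, 0.0135, 0.3583, 0.3583, 0.2700, 0.0000, 0.0000, 0.0000, 0.0000, 0.0000]  mean=-0.1919  Neff=3.0323  idx=[2, 2, 2, 3, 3, 3, 3, 4, 4, 4]
step 2: w=[0.0000, 0.0000, 0.0000, 0.1281, 0.1281, 0.1281, 0.1281, 0.1626, 0.1626, 0.1626]  mean=0.3795  Neff=6.9012  idx=[3, 4, 4, 5, 6, 7, 7, 8, 9, 9]

resampled_idx = [3, 4, 4, 5, 6, 7, 7, 8, 9, 9]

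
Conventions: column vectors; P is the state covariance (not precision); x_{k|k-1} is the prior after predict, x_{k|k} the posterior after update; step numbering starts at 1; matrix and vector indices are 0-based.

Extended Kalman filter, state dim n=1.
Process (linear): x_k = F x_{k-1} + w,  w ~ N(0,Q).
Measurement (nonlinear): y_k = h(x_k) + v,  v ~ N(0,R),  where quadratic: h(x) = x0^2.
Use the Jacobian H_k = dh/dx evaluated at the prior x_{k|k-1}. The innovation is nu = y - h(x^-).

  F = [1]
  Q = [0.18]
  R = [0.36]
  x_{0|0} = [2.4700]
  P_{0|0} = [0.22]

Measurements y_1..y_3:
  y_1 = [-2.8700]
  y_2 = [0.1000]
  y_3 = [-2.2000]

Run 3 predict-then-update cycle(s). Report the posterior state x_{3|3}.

step 1: x^-=[2.4700]  P^-=[0.4000]  H_jac=[4.9400]  S=[10.1214]  K=[0.1952]  nu=[-8.9709]  x^+=[0.7186]  P^+=[0.0142]
step 2: x^-=[0.7186]  P^-=[0.1942]  H_jac=[1.4372]  S=[0.7612]  K=[0.3667]  nu=[-0.4164]  x^+=[0.5659]  P^+=[0.0919]
step 3: x^-=[0.5659]  P^-=[0.2719]  H_jac=[1.1318]  S=[0.7083]  K=[0.4344]  nu=[-2.5203]  x^+=[-0.5290]  P^+=[0.1382]

x_post = [-0.5290]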